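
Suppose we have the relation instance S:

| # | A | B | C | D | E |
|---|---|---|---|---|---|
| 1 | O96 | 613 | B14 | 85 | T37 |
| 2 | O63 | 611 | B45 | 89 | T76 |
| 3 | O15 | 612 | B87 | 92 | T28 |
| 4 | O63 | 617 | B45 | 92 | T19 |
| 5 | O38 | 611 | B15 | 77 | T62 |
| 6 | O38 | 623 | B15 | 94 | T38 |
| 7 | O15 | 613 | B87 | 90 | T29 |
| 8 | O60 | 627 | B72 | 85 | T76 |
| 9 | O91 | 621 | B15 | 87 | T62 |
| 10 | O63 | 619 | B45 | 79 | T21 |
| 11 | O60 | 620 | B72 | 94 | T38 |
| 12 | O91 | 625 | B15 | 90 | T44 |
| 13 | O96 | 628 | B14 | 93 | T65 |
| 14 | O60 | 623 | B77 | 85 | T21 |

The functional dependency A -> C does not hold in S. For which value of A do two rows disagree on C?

A=O96: rows 1, 13 → C = B14, B14 ✓
A=O63: rows 2, 4, 10 → C = B45, B45, B45 ✓
A=O15: rows 3, 7 → C = B87, B87 ✓
A=O38: rows 5, 6 → C = B15, B15 ✓
A=O60: rows 8, 11, 14 → C takes values {B72, B77} — violation
A=O91: rows 9, 12 → C = B15, B15 ✓
The only A value with inconsistent C is A=O60.

O60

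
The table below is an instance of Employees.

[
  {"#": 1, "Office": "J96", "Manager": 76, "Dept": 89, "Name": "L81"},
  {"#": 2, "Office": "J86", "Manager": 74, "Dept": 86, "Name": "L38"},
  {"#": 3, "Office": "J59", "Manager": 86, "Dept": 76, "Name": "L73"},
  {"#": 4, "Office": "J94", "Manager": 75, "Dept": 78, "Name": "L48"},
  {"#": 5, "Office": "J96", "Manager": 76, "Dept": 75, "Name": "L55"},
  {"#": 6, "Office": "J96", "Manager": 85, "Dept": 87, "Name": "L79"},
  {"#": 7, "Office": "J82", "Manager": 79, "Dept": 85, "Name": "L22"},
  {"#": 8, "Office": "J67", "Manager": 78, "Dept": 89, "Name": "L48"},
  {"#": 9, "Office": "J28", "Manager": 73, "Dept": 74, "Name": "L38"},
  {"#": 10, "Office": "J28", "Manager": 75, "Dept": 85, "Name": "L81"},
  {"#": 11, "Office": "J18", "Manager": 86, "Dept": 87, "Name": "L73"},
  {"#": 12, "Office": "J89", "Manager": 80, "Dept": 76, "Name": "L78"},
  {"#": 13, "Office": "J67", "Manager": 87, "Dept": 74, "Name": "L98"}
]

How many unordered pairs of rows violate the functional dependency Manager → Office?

Manager=76: all 2 rows agree on Office — 0 pairs.
Manager=86: violating pairs (3,11) — 1 pair.
Manager=75: violating pairs (4,10) — 1 pair.

2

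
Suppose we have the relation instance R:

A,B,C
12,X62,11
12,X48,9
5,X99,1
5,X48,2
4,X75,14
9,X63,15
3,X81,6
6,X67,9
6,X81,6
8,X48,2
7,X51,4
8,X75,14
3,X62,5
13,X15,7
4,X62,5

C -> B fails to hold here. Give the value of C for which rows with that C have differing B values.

C=11: 1 row → B = X62 ✓
C=9: 2 rows → B takes values {X48, X67} — violation
C=1: 1 row → B = X99 ✓
C=2: 2 rows → B = X48, X48 ✓
C=14: 2 rows → B = X75, X75 ✓
C=15: 1 row → B = X63 ✓
C=6: 2 rows → B = X81, X81 ✓
C=4: 1 row → B = X51 ✓
C=5: 2 rows → B = X62, X62 ✓
C=7: 1 row → B = X15 ✓
The only C value with inconsistent B is C=9.

9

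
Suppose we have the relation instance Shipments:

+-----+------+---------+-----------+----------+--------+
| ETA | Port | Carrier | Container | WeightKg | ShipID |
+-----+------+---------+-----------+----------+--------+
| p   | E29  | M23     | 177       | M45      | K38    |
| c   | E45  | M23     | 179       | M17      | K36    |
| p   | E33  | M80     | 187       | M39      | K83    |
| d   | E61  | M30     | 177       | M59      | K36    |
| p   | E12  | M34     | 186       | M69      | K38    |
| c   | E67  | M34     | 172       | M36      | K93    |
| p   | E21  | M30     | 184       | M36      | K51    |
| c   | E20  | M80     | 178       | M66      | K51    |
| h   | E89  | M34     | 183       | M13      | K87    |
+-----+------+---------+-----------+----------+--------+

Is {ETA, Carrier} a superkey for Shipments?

Yes

All 9 rows have distinct {ETA, Carrier} values, so {ETA, Carrier} → (all attributes) holds and {ETA, Carrier} is a superkey.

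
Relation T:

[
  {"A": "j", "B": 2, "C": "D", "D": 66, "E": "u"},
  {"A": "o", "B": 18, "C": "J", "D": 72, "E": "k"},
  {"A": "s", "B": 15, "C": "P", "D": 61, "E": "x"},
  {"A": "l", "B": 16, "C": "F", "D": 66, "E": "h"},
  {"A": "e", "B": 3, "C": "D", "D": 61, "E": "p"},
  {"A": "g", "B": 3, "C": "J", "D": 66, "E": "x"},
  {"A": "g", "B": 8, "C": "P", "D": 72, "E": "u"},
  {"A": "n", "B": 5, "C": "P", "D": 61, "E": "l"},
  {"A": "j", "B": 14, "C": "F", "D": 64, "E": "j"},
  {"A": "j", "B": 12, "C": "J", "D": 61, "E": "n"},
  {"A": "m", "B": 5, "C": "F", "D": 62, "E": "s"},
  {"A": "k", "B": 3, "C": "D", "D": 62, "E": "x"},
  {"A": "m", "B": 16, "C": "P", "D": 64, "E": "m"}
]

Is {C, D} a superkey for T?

No

Two distinct rows share (C=P, D=61), so {C, D} does not determine every attribute — not a superkey.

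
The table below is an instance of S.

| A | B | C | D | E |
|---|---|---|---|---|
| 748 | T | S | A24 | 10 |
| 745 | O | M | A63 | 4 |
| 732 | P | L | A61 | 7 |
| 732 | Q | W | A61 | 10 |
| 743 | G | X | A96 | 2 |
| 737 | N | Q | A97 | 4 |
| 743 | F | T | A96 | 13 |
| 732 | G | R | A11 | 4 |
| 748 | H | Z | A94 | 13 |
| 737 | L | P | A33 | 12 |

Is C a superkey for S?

All 10 rows have distinct C values, so C → (all attributes) holds and C is a superkey.

Yes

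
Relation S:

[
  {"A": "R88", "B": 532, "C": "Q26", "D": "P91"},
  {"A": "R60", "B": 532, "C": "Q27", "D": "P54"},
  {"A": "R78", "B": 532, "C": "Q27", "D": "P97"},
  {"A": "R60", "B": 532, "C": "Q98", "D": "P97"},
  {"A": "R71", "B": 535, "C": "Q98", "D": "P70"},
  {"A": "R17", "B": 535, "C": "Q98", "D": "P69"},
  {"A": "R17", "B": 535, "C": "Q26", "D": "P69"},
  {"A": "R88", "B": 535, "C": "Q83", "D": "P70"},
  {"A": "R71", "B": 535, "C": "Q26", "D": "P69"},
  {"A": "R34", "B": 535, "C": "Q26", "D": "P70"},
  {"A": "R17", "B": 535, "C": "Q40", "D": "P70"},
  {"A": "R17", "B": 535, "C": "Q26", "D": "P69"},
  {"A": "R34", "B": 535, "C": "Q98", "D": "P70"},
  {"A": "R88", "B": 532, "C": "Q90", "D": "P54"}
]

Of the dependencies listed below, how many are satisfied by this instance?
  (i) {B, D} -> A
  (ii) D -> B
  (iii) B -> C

1

(i) {B, D} -> A: (B=532, D=P54): 2 rows → A takes values {R60, R88} — violation; (B=532, D=P97): 2 rows → A takes values {R78, R60} — violation; (B=535, D=P70): 5 rows → A takes values {R71, R88, R34, R17} — violation; (B=535, D=P69): 4 rows → A takes values {R17, R71} — violation — fails.
(ii) D -> B: every LHS value maps to a single RHS value — holds.
(iii) B -> C: B=532: 5 rows → C takes values {Q26, Q27, Q98, Q90} — violation; B=535: 9 rows → C takes values {Q98, Q26, Q83, Q40} — violation — fails.
1 of the 3 dependencies holds.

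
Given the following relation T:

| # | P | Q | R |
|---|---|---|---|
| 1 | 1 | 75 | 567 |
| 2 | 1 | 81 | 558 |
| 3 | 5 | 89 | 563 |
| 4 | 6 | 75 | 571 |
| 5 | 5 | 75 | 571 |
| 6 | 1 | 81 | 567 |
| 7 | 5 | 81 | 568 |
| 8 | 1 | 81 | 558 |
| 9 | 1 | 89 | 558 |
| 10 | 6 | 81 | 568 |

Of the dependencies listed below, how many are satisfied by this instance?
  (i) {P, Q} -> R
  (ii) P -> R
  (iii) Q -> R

(i) {P, Q} -> R: (P=1, Q=81): rows 2, 6, 8 → R takes values {558, 567} — violation — fails.
(ii) P -> R: P=1: rows 1, 2, 6, 8, 9 → R takes values {567, 558} — violation; P=5: rows 3, 5, 7 → R takes values {563, 571, 568} — violation; P=6: rows 4, 10 → R takes values {571, 568} — violation — fails.
(iii) Q -> R: Q=75: rows 1, 4, 5 → R takes values {567, 571} — violation; Q=81: rows 2, 6, 7, 8, 10 → R takes values {558, 567, 568} — violation; Q=89: rows 3, 9 → R takes values {563, 558} — violation — fails.
None of the 3 dependencies hold.

0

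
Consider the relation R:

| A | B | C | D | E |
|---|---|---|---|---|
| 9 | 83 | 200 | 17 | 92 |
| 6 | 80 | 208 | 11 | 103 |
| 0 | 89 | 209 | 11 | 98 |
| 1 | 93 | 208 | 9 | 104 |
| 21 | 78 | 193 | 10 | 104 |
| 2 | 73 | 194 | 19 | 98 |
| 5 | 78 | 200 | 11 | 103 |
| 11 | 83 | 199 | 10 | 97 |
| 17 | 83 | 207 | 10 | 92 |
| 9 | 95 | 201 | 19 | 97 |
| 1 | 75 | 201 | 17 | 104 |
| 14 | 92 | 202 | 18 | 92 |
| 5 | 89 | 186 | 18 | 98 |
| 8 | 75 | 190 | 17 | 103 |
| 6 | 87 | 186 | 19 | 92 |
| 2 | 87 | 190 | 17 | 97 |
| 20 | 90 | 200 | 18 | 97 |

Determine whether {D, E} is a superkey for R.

No

Two distinct rows share (D=11, E=103), so {D, E} does not determine every attribute — not a superkey.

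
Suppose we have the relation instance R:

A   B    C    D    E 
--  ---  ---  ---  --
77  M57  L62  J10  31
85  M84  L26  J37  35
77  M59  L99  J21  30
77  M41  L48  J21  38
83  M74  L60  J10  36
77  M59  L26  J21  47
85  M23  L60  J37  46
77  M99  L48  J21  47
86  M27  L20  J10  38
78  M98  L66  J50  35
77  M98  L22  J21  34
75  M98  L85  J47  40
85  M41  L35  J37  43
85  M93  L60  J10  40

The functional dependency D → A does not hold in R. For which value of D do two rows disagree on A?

J10

D=J10: 4 rows → A takes values {77, 83, 86, 85} — violation
D=J37: 3 rows → A = 85, 85, 85 ✓
D=J21: 5 rows → A = 77, 77, 77, 77, 77 ✓
D=J50: 1 row → A = 78 ✓
D=J47: 1 row → A = 75 ✓
The only D value with inconsistent A is D=J10.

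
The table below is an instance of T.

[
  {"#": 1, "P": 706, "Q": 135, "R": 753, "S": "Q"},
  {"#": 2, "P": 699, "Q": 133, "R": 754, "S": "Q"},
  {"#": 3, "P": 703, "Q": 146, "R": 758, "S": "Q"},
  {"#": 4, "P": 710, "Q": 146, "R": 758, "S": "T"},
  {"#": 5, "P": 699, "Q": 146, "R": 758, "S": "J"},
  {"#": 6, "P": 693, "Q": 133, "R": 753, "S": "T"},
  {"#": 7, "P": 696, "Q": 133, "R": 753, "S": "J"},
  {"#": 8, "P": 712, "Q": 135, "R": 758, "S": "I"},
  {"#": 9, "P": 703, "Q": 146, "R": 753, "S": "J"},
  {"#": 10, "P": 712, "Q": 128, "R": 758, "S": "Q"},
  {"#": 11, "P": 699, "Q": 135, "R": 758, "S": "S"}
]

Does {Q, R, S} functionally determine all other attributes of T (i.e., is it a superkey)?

Yes

All 11 rows have distinct {Q, R, S} values, so {Q, R, S} → (all attributes) holds and {Q, R, S} is a superkey.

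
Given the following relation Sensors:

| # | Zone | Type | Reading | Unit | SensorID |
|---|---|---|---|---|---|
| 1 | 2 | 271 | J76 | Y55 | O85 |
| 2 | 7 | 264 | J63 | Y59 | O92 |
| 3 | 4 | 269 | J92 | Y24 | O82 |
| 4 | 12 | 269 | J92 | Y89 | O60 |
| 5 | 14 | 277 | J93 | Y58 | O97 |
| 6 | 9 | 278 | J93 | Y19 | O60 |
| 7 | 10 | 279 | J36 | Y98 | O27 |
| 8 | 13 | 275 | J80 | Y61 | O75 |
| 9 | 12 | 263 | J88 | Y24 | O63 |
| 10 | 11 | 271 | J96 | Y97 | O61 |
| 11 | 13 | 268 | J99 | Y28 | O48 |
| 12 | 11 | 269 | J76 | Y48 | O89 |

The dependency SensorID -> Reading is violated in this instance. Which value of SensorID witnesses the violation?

SensorID=O85: row 1 → Reading = J76 ✓
SensorID=O92: row 2 → Reading = J63 ✓
SensorID=O82: row 3 → Reading = J92 ✓
SensorID=O60: rows 4, 6 → Reading takes values {J92, J93} — violation
SensorID=O97: row 5 → Reading = J93 ✓
SensorID=O27: row 7 → Reading = J36 ✓
SensorID=O75: row 8 → Reading = J80 ✓
SensorID=O63: row 9 → Reading = J88 ✓
SensorID=O61: row 10 → Reading = J96 ✓
SensorID=O48: row 11 → Reading = J99 ✓
SensorID=O89: row 12 → Reading = J76 ✓
The only SensorID value with inconsistent Reading is SensorID=O60.

O60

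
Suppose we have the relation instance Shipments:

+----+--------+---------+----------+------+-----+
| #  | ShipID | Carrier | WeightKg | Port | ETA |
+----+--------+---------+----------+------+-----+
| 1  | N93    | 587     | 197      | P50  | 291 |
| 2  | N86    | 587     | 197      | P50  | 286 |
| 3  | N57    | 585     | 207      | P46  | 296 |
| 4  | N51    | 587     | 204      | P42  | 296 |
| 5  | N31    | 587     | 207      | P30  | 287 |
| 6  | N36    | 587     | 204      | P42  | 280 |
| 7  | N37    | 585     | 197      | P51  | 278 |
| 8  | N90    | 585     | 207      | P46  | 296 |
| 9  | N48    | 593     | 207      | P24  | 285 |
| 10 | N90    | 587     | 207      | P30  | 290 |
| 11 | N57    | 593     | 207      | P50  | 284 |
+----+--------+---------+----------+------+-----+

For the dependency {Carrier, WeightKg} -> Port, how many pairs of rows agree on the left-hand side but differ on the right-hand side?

1

(Carrier=587, WeightKg=197): all 2 rows agree on Port — 0 pairs.
(Carrier=585, WeightKg=207): all 2 rows agree on Port — 0 pairs.
(Carrier=587, WeightKg=204): all 2 rows agree on Port — 0 pairs.
(Carrier=587, WeightKg=207): all 2 rows agree on Port — 0 pairs.
(Carrier=593, WeightKg=207): violating pairs (9,11) — 1 pair.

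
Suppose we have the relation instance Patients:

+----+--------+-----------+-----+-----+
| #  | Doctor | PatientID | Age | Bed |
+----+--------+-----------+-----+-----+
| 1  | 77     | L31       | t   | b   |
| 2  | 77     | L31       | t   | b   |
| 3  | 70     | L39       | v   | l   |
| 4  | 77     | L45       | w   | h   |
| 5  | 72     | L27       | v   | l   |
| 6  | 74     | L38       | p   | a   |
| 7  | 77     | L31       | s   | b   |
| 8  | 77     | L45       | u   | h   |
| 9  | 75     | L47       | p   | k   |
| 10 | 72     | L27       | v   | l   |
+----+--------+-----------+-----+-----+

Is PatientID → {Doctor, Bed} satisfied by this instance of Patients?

Yes

PatientID=L31: rows 1, 2, 7 → {Doctor,Bed} = (77, b), (77, b), (77, b) ✓
PatientID=L39: row 3 → {Doctor,Bed} = (70, l) ✓
PatientID=L45: rows 4, 8 → {Doctor,Bed} = (77, h), (77, h) ✓
PatientID=L27: rows 5, 10 → {Doctor,Bed} = (72, l), (72, l) ✓
PatientID=L38: row 6 → {Doctor,Bed} = (74, a) ✓
PatientID=L47: row 9 → {Doctor,Bed} = (75, k) ✓
Every PatientID value is associated with a single {Doctor, Bed} value, so PatientID → {Doctor, Bed} holds.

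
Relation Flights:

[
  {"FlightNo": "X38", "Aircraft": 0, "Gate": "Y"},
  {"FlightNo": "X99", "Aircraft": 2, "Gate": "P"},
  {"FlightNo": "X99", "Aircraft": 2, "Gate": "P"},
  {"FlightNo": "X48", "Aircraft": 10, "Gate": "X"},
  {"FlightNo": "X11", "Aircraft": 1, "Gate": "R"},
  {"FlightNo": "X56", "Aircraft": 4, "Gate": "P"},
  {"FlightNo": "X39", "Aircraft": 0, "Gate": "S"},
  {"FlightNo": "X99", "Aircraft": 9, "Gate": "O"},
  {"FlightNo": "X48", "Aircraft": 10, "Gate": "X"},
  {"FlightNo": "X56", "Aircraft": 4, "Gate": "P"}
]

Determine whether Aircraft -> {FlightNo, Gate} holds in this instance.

No

Aircraft=0: 2 rows → {FlightNo,Gate} takes values {(X38, Y), (X39, S)} — violation
Aircraft=2: 2 rows → {FlightNo,Gate} = (X99, P), (X99, P) ✓
Aircraft=10: 2 rows → {FlightNo,Gate} = (X48, X), (X48, X) ✓
Aircraft=1: 1 row → {FlightNo,Gate} = (X11, R) ✓
Aircraft=4: 2 rows → {FlightNo,Gate} = (X56, P), (X56, P) ✓
Aircraft=9: 1 row → {FlightNo,Gate} = (X99, O) ✓
Two rows agree on Aircraft but differ on {FlightNo, Gate}, so Aircraft -> {FlightNo, Gate} does not hold.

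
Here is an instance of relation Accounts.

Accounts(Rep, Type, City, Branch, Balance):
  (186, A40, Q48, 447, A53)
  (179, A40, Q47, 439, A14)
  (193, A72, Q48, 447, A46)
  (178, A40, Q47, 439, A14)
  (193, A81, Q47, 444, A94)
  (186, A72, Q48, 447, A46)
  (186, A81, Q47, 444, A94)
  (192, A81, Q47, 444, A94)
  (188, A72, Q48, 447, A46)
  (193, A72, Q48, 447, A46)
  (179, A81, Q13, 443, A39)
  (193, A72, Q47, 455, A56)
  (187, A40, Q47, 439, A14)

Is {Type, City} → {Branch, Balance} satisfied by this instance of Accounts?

Yes

(Type=A40, City=Q48): 1 row → {Branch,Balance} = (447, A53) ✓
(Type=A40, City=Q47): 3 rows → {Branch,Balance} = (439, A14), (439, A14), (439, A14) ✓
(Type=A72, City=Q48): 4 rows → {Branch,Balance} = (447, A46), (447, A46), (447, A46), (447, A46) ✓
(Type=A81, City=Q47): 3 rows → {Branch,Balance} = (444, A94), (444, A94), (444, A94) ✓
(Type=A81, City=Q13): 1 row → {Branch,Balance} = (443, A39) ✓
(Type=A72, City=Q47): 1 row → {Branch,Balance} = (455, A56) ✓
Every {Type, City} value is associated with a single {Branch, Balance} value, so {Type, City} → {Branch, Balance} holds.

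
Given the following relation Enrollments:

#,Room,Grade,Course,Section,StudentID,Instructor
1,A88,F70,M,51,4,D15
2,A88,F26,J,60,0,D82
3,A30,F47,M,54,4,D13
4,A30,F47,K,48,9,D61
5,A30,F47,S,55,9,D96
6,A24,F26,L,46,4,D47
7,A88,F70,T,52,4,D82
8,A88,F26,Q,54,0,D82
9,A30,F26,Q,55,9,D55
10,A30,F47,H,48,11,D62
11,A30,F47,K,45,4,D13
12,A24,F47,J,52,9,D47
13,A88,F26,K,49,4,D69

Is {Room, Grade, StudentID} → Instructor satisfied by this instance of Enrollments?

(Room=A88, Grade=F70, StudentID=4): rows 1, 7 → Instructor takes values {D15, D82} — violation
(Room=A88, Grade=F26, StudentID=0): rows 2, 8 → Instructor = D82, D82 ✓
(Room=A30, Grade=F47, StudentID=4): rows 3, 11 → Instructor = D13, D13 ✓
(Room=A30, Grade=F47, StudentID=9): rows 4, 5 → Instructor takes values {D61, D96} — violation
(Room=A24, Grade=F26, StudentID=4): row 6 → Instructor = D47 ✓
(Room=A30, Grade=F26, StudentID=9): row 9 → Instructor = D55 ✓
(Room=A30, Grade=F47, StudentID=11): row 10 → Instructor = D62 ✓
(Room=A24, Grade=F47, StudentID=9): row 12 → Instructor = D47 ✓
(Room=A88, Grade=F26, StudentID=4): row 13 → Instructor = D69 ✓
Two rows agree on {Room, Grade, StudentID} but differ on Instructor, so {Room, Grade, StudentID} → Instructor does not hold.

No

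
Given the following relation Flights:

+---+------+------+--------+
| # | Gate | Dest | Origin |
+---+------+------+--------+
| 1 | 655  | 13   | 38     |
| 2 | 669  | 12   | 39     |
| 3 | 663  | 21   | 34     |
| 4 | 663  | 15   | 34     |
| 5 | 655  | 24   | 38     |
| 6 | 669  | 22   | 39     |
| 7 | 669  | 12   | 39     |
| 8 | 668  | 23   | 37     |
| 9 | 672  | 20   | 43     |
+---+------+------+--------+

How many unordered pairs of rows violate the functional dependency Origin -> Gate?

Origin=38: all 2 rows agree on Gate — 0 pairs.
Origin=39: all 3 rows agree on Gate — 0 pairs.
Origin=34: all 2 rows agree on Gate — 0 pairs.

0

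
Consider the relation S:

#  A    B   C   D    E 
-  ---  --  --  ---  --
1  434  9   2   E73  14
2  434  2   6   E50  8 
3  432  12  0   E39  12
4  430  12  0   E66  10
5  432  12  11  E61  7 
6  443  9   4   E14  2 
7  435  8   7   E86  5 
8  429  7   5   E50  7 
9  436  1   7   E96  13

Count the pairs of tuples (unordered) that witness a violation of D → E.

1

D=E50: violating pairs (2,8) — 1 pair.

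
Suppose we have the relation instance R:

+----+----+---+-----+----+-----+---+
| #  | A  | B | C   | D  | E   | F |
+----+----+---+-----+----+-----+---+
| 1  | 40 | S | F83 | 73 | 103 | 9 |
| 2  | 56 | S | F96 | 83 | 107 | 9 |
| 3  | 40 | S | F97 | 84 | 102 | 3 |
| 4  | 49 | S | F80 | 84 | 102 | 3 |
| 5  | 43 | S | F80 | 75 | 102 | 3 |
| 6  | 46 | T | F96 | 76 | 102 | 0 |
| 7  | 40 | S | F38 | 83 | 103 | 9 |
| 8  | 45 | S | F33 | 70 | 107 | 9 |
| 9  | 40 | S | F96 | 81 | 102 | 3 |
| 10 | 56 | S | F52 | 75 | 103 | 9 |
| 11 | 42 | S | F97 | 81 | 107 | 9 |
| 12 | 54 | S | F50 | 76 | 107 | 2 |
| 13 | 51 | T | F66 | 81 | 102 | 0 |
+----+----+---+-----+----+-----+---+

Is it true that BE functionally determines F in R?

No

(B=S, E=103): rows 1, 7, 10 → F = 9, 9, 9 ✓
(B=S, E=107): rows 2, 8, 11, 12 → F takes values {9, 2} — violation
(B=S, E=102): rows 3, 4, 5, 9 → F = 3, 3, 3, 3 ✓
(B=T, E=102): rows 6, 13 → F = 0, 0 ✓
Two rows agree on BE but differ on F, so BE -> F does not hold.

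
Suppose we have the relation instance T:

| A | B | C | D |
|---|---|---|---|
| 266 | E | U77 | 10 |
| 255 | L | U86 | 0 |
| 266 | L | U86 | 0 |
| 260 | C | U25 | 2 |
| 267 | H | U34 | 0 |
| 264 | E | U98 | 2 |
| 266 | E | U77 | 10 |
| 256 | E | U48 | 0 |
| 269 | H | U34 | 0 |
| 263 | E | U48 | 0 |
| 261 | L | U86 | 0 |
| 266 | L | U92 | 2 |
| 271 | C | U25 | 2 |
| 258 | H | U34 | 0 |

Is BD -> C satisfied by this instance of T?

(B=E, D=10): 2 rows → C = U77, U77 ✓
(B=L, D=0): 3 rows → C = U86, U86, U86 ✓
(B=C, D=2): 2 rows → C = U25, U25 ✓
(B=H, D=0): 3 rows → C = U34, U34, U34 ✓
(B=E, D=2): 1 row → C = U98 ✓
(B=E, D=0): 2 rows → C = U48, U48 ✓
(B=L, D=2): 1 row → C = U92 ✓
Every BD value is associated with a single C value, so BD -> C holds.

Yes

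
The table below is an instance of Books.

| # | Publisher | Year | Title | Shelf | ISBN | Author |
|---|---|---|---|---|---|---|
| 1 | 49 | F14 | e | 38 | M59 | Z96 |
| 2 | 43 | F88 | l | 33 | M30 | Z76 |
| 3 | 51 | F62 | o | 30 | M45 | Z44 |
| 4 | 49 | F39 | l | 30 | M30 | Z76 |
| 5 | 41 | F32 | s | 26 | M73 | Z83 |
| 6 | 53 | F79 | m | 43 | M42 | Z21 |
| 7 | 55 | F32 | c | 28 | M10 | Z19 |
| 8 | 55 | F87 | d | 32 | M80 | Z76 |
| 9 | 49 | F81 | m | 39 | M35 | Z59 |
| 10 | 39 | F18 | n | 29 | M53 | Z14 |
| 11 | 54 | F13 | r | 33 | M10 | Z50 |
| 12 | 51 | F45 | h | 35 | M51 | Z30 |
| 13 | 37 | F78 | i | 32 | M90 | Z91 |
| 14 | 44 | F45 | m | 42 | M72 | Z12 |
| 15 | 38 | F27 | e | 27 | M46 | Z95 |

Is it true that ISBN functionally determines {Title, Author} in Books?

ISBN=M59: row 1 → {Title,Author} = (e, Z96) ✓
ISBN=M30: rows 2, 4 → {Title,Author} = (l, Z76), (l, Z76) ✓
ISBN=M45: row 3 → {Title,Author} = (o, Z44) ✓
ISBN=M73: row 5 → {Title,Author} = (s, Z83) ✓
ISBN=M42: row 6 → {Title,Author} = (m, Z21) ✓
ISBN=M10: rows 7, 11 → {Title,Author} takes values {(c, Z19), (r, Z50)} — violation
ISBN=M80: row 8 → {Title,Author} = (d, Z76) ✓
ISBN=M35: row 9 → {Title,Author} = (m, Z59) ✓
ISBN=M53: row 10 → {Title,Author} = (n, Z14) ✓
ISBN=M51: row 12 → {Title,Author} = (h, Z30) ✓
ISBN=M90: row 13 → {Title,Author} = (i, Z91) ✓
ISBN=M72: row 14 → {Title,Author} = (m, Z12) ✓
ISBN=M46: row 15 → {Title,Author} = (e, Z95) ✓
Two rows agree on ISBN but differ on {Title, Author}, so ISBN → {Title, Author} does not hold.

No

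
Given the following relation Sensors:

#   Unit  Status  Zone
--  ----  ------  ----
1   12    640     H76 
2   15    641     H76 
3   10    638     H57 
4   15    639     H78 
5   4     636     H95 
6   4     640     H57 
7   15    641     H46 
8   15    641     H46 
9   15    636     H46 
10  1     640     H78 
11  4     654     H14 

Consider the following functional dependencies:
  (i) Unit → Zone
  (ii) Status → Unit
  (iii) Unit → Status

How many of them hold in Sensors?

0

(i) Unit → Zone: Unit=15: rows 2, 4, 7, 8, 9 → Zone takes values {H76, H78, H46} — violation; Unit=4: rows 5, 6, 11 → Zone takes values {H95, H57, H14} — violation — fails.
(ii) Status → Unit: Status=640: rows 1, 6, 10 → Unit takes values {12, 4, 1} — violation; Status=636: rows 5, 9 → Unit takes values {4, 15} — violation — fails.
(iii) Unit → Status: Unit=15: rows 2, 4, 7, 8, 9 → Status takes values {641, 639, 636} — violation; Unit=4: rows 5, 6, 11 → Status takes values {636, 640, 654} — violation — fails.
None of the 3 dependencies hold.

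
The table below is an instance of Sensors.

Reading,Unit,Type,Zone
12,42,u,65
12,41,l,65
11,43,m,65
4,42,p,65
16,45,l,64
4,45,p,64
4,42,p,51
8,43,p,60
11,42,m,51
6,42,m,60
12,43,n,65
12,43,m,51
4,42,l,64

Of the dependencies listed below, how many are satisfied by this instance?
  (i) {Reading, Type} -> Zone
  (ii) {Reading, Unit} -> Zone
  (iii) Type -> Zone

0

(i) {Reading, Type} -> Zone: (Reading=11, Type=m): 2 rows → Zone takes values {65, 51} — violation; (Reading=4, Type=p): 3 rows → Zone takes values {65, 64, 51} — violation — fails.
(ii) {Reading, Unit} -> Zone: (Reading=4, Unit=42): 3 rows → Zone takes values {65, 51, 64} — violation; (Reading=12, Unit=43): 2 rows → Zone takes values {65, 51} — violation — fails.
(iii) Type -> Zone: Type=l: 3 rows → Zone takes values {65, 64} — violation; Type=m: 4 rows → Zone takes values {65, 51, 60} — violation; Type=p: 4 rows → Zone takes values {65, 64, 51, 60} — violation — fails.
None of the 3 dependencies hold.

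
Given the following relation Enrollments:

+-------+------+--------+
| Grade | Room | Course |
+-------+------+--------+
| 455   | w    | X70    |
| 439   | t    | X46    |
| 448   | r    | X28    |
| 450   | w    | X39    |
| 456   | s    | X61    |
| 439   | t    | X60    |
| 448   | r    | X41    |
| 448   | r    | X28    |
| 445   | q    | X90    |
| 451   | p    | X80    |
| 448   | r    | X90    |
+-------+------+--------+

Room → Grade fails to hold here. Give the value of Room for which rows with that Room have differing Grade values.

w

Room=w: 2 rows → Grade takes values {455, 450} — violation
Room=t: 2 rows → Grade = 439, 439 ✓
Room=r: 4 rows → Grade = 448, 448, 448, 448 ✓
Room=s: 1 row → Grade = 456 ✓
Room=q: 1 row → Grade = 445 ✓
Room=p: 1 row → Grade = 451 ✓
The only Room value with inconsistent Grade is Room=w.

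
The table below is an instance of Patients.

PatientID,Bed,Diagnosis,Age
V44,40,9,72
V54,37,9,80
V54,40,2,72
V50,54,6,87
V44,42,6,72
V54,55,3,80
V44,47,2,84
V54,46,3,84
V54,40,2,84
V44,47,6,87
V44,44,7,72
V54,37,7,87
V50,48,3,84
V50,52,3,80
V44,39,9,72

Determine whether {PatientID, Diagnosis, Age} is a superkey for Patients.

No

Two distinct rows share (PatientID=V44, Diagnosis=9, Age=72), so {PatientID, Diagnosis, Age} does not determine every attribute — not a superkey.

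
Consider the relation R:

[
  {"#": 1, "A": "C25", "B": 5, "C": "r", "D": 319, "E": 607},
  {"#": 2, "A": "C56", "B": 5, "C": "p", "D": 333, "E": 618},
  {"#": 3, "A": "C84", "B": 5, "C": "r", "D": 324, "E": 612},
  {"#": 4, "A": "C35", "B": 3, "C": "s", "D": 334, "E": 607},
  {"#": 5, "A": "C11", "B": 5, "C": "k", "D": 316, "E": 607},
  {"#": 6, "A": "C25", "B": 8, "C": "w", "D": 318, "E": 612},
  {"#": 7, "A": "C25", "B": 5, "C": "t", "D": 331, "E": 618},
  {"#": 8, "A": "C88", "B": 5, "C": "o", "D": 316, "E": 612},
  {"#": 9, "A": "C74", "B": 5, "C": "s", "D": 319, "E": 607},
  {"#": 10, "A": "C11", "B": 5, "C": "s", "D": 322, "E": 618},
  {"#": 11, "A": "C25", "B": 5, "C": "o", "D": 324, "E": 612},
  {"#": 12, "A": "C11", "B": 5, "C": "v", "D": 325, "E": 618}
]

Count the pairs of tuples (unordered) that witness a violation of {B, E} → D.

10

(B=5, E=607): violating pairs (1,5), (5,9) — 2 pairs.
(B=5, E=618): violating pairs (2,7), (2,10), (2,12), (7,10), (7,12), (10,12) — 6 pairs.
(B=5, E=612): violating pairs (3,8), (8,11) — 2 pairs.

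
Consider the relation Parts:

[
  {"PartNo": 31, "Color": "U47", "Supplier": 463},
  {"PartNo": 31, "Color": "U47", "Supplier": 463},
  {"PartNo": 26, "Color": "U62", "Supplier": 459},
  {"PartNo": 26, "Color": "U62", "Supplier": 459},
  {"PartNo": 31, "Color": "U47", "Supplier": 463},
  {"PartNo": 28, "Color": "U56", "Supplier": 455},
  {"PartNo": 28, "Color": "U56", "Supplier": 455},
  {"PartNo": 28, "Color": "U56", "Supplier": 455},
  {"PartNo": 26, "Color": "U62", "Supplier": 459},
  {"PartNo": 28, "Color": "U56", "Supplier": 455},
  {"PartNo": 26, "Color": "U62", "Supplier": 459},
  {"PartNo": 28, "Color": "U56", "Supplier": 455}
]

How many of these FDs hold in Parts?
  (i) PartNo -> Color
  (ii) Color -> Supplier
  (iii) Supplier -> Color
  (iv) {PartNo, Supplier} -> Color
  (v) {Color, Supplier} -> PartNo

5

(i) PartNo -> Color: every LHS value maps to a single RHS value — holds.
(ii) Color -> Supplier: every LHS value maps to a single RHS value — holds.
(iii) Supplier -> Color: every LHS value maps to a single RHS value — holds.
(iv) {PartNo, Supplier} -> Color: every LHS value maps to a single RHS value — holds.
(v) {Color, Supplier} -> PartNo: every LHS value maps to a single RHS value — holds.
5 of the 5 dependencies hold.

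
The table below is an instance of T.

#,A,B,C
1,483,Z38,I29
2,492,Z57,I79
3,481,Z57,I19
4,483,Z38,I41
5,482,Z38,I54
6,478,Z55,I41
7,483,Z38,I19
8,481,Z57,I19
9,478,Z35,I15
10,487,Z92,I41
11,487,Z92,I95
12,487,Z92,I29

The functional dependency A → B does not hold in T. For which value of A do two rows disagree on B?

478

A=483: rows 1, 4, 7 → B = Z38, Z38, Z38 ✓
A=492: row 2 → B = Z57 ✓
A=481: rows 3, 8 → B = Z57, Z57 ✓
A=482: row 5 → B = Z38 ✓
A=478: rows 6, 9 → B takes values {Z55, Z35} — violation
A=487: rows 10, 11, 12 → B = Z92, Z92, Z92 ✓
The only A value with inconsistent B is A=478.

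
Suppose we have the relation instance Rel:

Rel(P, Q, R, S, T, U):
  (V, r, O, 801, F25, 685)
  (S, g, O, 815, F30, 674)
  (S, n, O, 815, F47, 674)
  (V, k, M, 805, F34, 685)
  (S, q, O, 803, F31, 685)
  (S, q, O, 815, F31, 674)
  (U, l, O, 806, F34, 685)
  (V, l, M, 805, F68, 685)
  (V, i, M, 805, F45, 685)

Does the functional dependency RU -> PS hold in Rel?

No

(R=O, U=685): 3 rows → {P,S} takes values {(V, 801), (S, 803), (U, 806)} — violation
(R=O, U=674): 3 rows → {P,S} = (S, 815), (S, 815), (S, 815) ✓
(R=M, U=685): 3 rows → {P,S} = (V, 805), (V, 805), (V, 805) ✓
Two rows agree on RU but differ on PS, so RU -> PS does not hold.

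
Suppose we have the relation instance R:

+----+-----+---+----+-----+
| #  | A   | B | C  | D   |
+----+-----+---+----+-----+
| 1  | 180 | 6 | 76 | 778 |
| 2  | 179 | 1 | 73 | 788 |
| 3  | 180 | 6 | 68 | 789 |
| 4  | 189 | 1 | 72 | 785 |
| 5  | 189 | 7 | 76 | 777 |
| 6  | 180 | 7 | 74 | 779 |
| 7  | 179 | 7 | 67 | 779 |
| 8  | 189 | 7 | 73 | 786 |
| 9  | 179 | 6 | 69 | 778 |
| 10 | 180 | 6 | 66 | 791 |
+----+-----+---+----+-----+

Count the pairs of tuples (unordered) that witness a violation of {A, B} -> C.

4

(A=180, B=6): violating pairs (1,3), (1,10), (3,10) — 3 pairs.
(A=189, B=7): violating pairs (5,8) — 1 pair.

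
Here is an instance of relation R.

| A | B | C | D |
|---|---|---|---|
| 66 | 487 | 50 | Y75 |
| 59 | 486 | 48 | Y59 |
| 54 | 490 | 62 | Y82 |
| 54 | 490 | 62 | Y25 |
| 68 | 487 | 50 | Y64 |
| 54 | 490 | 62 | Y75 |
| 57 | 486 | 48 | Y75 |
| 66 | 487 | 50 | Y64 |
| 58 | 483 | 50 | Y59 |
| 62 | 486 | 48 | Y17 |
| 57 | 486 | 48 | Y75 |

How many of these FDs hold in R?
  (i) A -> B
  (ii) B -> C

2

(i) A -> B: every LHS value maps to a single RHS value — holds.
(ii) B -> C: every LHS value maps to a single RHS value — holds.
2 of the 2 dependencies hold.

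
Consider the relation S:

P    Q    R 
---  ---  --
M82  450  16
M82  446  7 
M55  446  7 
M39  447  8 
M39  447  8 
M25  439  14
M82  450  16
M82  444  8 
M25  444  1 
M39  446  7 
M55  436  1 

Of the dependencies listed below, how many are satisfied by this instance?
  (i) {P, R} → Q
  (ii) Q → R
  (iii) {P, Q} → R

(i) {P, R} → Q: every LHS value maps to a single RHS value — holds.
(ii) Q → R: Q=444: 2 rows → R takes values {8, 1} — violation — fails.
(iii) {P, Q} → R: every LHS value maps to a single RHS value — holds.
2 of the 3 dependencies hold.

2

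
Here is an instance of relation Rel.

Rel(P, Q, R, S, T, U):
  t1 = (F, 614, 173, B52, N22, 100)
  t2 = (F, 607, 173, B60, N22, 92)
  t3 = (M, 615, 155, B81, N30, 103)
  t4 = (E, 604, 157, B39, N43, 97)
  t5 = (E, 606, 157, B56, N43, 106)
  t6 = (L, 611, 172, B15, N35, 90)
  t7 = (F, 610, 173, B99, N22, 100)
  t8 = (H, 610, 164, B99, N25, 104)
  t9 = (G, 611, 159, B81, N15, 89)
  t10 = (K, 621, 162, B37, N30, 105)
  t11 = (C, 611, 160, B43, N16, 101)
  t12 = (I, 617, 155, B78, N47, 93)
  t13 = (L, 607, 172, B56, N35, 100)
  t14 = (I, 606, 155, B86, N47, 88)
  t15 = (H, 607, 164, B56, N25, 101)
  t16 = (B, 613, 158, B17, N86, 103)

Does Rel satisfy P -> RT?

Yes

P=F: rows 1, 2, 7 → {R,T} = (173, N22), (173, N22), (173, N22) ✓
P=M: row 3 → {R,T} = (155, N30) ✓
P=E: rows 4, 5 → {R,T} = (157, N43), (157, N43) ✓
P=L: rows 6, 13 → {R,T} = (172, N35), (172, N35) ✓
P=H: rows 8, 15 → {R,T} = (164, N25), (164, N25) ✓
P=G: row 9 → {R,T} = (159, N15) ✓
P=K: row 10 → {R,T} = (162, N30) ✓
P=C: row 11 → {R,T} = (160, N16) ✓
P=I: rows 12, 14 → {R,T} = (155, N47), (155, N47) ✓
P=B: row 16 → {R,T} = (158, N86) ✓
Every P value is associated with a single RT value, so P -> RT holds.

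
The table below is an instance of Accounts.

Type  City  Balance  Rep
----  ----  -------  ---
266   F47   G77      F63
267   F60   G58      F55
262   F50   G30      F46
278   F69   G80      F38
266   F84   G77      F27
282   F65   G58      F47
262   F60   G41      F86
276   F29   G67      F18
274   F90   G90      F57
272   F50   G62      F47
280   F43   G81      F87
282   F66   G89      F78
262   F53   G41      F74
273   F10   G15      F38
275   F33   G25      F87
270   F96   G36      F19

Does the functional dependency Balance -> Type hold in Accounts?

Balance=G77: 2 rows → Type = 266, 266 ✓
Balance=G58: 2 rows → Type takes values {267, 282} — violation
Balance=G30: 1 row → Type = 262 ✓
Balance=G80: 1 row → Type = 278 ✓
Balance=G41: 2 rows → Type = 262, 262 ✓
Balance=G67: 1 row → Type = 276 ✓
Balance=G90: 1 row → Type = 274 ✓
Balance=G62: 1 row → Type = 272 ✓
Balance=G81: 1 row → Type = 280 ✓
Balance=G89: 1 row → Type = 282 ✓
Balance=G15: 1 row → Type = 273 ✓
Balance=G25: 1 row → Type = 275 ✓
Balance=G36: 1 row → Type = 270 ✓
Two rows agree on Balance but differ on Type, so Balance -> Type does not hold.

No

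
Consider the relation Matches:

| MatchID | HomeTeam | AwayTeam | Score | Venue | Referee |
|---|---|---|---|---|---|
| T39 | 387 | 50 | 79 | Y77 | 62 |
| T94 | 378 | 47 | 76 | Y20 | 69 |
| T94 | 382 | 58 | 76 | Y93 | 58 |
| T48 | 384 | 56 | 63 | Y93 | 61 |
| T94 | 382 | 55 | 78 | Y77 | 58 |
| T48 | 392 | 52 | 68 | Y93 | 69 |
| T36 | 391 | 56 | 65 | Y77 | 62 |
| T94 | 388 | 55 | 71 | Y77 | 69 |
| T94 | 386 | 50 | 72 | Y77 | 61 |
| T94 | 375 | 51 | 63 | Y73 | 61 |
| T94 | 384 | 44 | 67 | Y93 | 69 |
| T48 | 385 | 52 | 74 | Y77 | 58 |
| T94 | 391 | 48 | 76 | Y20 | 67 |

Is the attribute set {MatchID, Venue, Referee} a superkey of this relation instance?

All 13 rows have distinct {MatchID, Venue, Referee} values, so {MatchID, Venue, Referee} → (all attributes) holds and {MatchID, Venue, Referee} is a superkey.

Yes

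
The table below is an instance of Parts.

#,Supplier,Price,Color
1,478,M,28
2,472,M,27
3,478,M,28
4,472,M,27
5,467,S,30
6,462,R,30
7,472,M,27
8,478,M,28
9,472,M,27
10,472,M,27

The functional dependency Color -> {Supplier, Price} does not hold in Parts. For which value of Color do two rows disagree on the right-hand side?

Color=28: rows 1, 3, 8 → {Supplier,Price} = (478, M), (478, M), (478, M) ✓
Color=27: rows 2, 4, 7, 9, 10 → {Supplier,Price} = (472, M), (472, M), (472, M), (472, M), (472, M) ✓
Color=30: rows 5, 6 → {Supplier,Price} takes values {(467, S), (462, R)} — violation
The only Color value with inconsistent RHS is Color=30.

30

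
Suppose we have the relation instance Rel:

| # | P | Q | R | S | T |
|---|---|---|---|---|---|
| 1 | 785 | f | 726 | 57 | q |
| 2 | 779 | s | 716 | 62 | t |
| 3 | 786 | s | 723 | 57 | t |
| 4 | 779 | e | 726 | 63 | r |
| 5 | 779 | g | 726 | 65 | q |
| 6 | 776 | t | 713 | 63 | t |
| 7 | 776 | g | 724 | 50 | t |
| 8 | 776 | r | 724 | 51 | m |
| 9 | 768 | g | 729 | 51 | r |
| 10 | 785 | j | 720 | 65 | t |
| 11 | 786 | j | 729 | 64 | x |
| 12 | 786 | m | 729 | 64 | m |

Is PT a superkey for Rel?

No

Rows 6 and 7 have the same PT value (P=776, T=t) but are distinct tuples, so PT does not determine every attribute — not a superkey.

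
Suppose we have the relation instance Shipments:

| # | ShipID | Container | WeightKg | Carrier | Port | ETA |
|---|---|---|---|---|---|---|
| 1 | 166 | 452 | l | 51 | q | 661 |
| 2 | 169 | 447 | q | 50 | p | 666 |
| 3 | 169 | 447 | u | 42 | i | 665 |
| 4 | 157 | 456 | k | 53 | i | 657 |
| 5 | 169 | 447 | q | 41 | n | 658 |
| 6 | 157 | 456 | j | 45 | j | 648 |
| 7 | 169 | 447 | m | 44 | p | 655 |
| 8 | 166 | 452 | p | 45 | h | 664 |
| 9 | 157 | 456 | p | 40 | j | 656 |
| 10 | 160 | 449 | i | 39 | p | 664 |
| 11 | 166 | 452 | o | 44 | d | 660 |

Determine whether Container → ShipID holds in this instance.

Container=452: rows 1, 8, 11 → ShipID = 166, 166, 166 ✓
Container=447: rows 2, 3, 5, 7 → ShipID = 169, 169, 169, 169 ✓
Container=456: rows 4, 6, 9 → ShipID = 157, 157, 157 ✓
Container=449: row 10 → ShipID = 160 ✓
Every Container value is associated with a single ShipID value, so Container → ShipID holds.

Yes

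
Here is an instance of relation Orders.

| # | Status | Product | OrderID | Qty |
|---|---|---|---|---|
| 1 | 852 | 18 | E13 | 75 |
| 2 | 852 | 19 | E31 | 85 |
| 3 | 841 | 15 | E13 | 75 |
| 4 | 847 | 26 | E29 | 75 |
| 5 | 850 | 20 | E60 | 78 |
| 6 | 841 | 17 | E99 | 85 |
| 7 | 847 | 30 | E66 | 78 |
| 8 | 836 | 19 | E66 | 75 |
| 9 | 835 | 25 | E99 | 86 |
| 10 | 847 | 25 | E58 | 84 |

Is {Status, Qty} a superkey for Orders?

All 10 rows have distinct {Status, Qty} values, so {Status, Qty} → (all attributes) holds and {Status, Qty} is a superkey.

Yes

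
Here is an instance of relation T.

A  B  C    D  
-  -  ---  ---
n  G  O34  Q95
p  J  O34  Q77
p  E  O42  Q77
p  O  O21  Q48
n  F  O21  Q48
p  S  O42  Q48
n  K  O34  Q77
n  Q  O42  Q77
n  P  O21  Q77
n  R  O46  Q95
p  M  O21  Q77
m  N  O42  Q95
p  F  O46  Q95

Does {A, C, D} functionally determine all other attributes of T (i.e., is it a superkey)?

All 13 rows have distinct {A, C, D} values, so {A, C, D} → (all attributes) holds and {A, C, D} is a superkey.

Yes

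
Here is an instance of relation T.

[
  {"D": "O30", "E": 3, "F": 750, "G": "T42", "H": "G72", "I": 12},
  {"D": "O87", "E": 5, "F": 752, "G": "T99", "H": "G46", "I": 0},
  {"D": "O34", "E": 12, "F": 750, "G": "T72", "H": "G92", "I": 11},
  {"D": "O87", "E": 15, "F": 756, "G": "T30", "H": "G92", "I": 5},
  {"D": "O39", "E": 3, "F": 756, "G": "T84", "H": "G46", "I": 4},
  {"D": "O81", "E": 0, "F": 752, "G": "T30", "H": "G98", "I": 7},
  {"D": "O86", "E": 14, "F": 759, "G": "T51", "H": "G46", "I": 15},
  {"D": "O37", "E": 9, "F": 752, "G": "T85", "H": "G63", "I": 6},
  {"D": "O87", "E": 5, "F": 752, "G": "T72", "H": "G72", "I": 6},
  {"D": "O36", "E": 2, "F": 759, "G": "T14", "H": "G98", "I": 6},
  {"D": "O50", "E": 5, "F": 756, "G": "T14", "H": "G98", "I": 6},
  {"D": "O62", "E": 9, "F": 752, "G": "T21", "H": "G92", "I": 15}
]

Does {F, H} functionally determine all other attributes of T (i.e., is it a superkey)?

All 12 rows have distinct {F, H} values, so {F, H} → (all attributes) holds and {F, H} is a superkey.

Yes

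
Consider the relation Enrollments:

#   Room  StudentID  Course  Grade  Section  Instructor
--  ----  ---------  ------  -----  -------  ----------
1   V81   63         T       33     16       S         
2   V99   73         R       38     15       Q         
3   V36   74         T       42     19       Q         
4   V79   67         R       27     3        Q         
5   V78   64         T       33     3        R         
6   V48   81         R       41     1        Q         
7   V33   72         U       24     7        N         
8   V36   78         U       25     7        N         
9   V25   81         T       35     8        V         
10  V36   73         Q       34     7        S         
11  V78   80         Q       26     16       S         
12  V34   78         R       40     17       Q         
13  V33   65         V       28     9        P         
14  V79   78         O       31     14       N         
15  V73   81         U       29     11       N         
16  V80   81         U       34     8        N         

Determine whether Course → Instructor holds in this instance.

No

Course=T: rows 1, 3, 5, 9 → Instructor takes values {S, Q, R, V} — violation
Course=R: rows 2, 4, 6, 12 → Instructor = Q, Q, Q, Q ✓
Course=U: rows 7, 8, 15, 16 → Instructor = N, N, N, N ✓
Course=Q: rows 10, 11 → Instructor = S, S ✓
Course=V: row 13 → Instructor = P ✓
Course=O: row 14 → Instructor = N ✓
Two rows agree on Course but differ on Instructor, so Course → Instructor does not hold.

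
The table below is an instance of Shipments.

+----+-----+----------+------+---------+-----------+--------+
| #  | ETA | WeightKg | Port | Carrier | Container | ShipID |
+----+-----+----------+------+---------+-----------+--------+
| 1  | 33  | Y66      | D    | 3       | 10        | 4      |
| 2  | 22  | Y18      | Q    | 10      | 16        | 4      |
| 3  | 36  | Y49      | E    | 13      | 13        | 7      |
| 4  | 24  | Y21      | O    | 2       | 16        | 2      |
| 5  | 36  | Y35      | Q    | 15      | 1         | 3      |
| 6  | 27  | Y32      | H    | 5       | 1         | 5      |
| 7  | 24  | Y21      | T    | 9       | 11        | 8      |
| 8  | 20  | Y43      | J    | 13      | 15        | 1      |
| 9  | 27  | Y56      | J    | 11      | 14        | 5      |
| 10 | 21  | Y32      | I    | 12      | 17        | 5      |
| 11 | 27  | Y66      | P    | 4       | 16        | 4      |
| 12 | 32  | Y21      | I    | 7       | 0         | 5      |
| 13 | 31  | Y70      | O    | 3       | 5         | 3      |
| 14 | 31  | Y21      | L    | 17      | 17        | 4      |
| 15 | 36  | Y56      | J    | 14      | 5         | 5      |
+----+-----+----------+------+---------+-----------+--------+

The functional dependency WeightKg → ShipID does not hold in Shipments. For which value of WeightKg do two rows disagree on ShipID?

Y21

WeightKg=Y66: rows 1, 11 → ShipID = 4, 4 ✓
WeightKg=Y18: row 2 → ShipID = 4 ✓
WeightKg=Y49: row 3 → ShipID = 7 ✓
WeightKg=Y21: rows 4, 7, 12, 14 → ShipID takes values {2, 8, 5, 4} — violation
WeightKg=Y35: row 5 → ShipID = 3 ✓
WeightKg=Y32: rows 6, 10 → ShipID = 5, 5 ✓
WeightKg=Y43: row 8 → ShipID = 1 ✓
WeightKg=Y56: rows 9, 15 → ShipID = 5, 5 ✓
WeightKg=Y70: row 13 → ShipID = 3 ✓
The only WeightKg value with inconsistent ShipID is WeightKg=Y21.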